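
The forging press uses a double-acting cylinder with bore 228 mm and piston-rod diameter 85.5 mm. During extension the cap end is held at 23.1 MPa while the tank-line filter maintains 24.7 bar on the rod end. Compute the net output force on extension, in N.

Cap-side area A_cap = π/4 × (228 mm)² = 40830 mm^2
Rod-side annular area A_ann = π/4 × (228² − 85.5²) = 35090 mm^2
Net thrust = P_cap·A_cap − P_rod·A_ann = 9.431e5 N − 86660 N

F ≈ 8.56e5 N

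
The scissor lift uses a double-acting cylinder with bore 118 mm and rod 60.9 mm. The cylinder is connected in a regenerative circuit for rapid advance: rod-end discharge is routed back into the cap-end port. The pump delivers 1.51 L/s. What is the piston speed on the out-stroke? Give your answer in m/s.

v ≈ 0.518 m/s

In regeneration the rod-end outflow joins the pump flow into the cap end, so the net volume the pump must supply per unit advance equals the rod cross-section area.
Rod cross-section A_rod = π/4 × (60.9 mm)² = 2913 mm^2
v = Q_pump / A_rod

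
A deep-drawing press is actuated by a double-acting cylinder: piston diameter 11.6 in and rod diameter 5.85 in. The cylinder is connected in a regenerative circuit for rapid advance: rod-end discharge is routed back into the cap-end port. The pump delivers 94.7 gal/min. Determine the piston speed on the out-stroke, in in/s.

v ≈ 13.6 in/s

In regeneration the rod-end outflow joins the pump flow into the cap end, so the net volume the pump must supply per unit advance equals the rod cross-section area.
Rod cross-section A_rod = π/4 × (5.85 in)² = 26.88 in^2
v = Q_pump / A_rod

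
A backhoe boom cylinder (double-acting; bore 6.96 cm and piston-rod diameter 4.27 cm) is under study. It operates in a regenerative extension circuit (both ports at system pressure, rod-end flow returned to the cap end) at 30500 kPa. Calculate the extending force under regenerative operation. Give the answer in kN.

With equal pressure on both faces, forces on the annular region cancel; the net push is pressure × rod cross-section.
Rod cross-section A_rod = π/4 × (4.27 cm)² = 14.32 cm^2
F = P × A_rod

F ≈ 43.7 kN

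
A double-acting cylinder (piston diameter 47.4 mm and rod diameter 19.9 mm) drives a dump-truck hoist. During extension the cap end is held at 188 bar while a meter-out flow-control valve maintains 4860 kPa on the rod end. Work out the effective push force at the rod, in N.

Cap-side area A_cap = π/4 × (47.4 mm)² = 1765 mm^2
Rod-side annular area A_ann = π/4 × (47.4² − 19.9²) = 1454 mm^2
Net thrust = P_cap·A_cap − P_rod·A_ann = 33170 N − 7064 N

F ≈ 26100 N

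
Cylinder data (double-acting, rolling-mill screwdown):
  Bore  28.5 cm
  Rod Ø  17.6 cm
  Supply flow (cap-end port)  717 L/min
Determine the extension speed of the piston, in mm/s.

v ≈ 187 mm/s

Cap-side area A_cap = π/4 × (28.5 cm)² = 637.9 cm^2
v = Q / A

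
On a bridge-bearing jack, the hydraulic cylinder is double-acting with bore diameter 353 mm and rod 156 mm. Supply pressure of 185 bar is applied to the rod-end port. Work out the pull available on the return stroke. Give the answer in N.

F ≈ 1.46e6 N

Rod-side annular area A_ann = π/4 × (353² − 156²) = 78750 mm^2
On retraction the pressure acts on the annular area (bore minus rod).
F = P × A_ann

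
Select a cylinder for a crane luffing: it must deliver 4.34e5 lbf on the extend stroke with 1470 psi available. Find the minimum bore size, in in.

D ≈ 19.4 in

Extension force acts on the full piston face: F = P × (π/4)D².
D = √(4F / (πP)) = √(4 × 4.34e5 lbf / (π × 1470 psi))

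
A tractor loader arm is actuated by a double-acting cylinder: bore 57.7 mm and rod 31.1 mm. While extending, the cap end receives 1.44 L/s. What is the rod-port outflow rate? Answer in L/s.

Cap-side area A_cap = π/4 × (57.7 mm)² = 2615 mm^2
Rod-side annular area A_ann = π/4 × (57.7² − 31.1²) = 1855 mm^2
Piston speed v = Q_in/A_cap; rod-end outflow Q_out = v × A_ann = Q_in × A_ann/A_cap.

Q_out ≈ 1.02 L/s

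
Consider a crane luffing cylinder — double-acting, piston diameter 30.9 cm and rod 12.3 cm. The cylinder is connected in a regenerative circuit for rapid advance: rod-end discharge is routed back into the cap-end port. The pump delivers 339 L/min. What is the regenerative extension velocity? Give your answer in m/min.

v ≈ 28.5 m/min

In regeneration the rod-end outflow joins the pump flow into the cap end, so the net volume the pump must supply per unit advance equals the rod cross-section area.
Rod cross-section A_rod = π/4 × (12.3 cm)² = 118.8 cm^2
v = Q_pump / A_rod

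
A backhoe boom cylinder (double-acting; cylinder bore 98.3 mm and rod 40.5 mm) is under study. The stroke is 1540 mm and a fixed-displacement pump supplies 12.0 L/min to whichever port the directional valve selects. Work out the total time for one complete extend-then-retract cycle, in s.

Cap-side area A_cap = π/4 × (98.3 mm)² = 7589 mm^2
Rod-side annular area A_ann = π/4 × (98.3² − 40.5²) = 6301 mm^2
t_ext = A_cap·L/Q = 58.44 s
t_ret = A_ann·L/Q = 48.52 s
t_cycle = t_ext + t_ret

t ≈ 107 s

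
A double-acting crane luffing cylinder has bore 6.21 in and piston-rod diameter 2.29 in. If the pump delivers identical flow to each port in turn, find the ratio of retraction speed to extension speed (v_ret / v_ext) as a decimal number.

Cap-side area A_cap = π/4 × (6.21 in)² = 30.29 in^2
Rod-side annular area A_ann = π/4 × (6.21² − 2.29²) = 26.17 in^2
For equal Q, v ∝ 1/A, so v_ret/v_ext = A_cap/A_ann.

v_ret/v_ext ≈ 1.16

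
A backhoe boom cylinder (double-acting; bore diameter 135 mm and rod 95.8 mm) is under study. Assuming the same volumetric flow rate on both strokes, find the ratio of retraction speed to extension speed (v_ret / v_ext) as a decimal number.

Cap-side area A_cap = π/4 × (135 mm)² = 14310 mm^2
Rod-side annular area A_ann = π/4 × (135² − 95.8²) = 7106 mm^2
For equal Q, v ∝ 1/A, so v_ret/v_ext = A_cap/A_ann.

v_ret/v_ext ≈ 2.01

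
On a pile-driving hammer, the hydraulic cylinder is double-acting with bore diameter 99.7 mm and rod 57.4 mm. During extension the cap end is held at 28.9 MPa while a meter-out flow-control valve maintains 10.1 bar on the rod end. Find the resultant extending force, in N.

F ≈ 2.20e5 N

Cap-side area A_cap = π/4 × (99.7 mm)² = 7807 mm^2
Rod-side annular area A_ann = π/4 × (99.7² − 57.4²) = 5219 mm^2
Net thrust = P_cap·A_cap − P_rod·A_ann = 2.256e5 N − 5271 N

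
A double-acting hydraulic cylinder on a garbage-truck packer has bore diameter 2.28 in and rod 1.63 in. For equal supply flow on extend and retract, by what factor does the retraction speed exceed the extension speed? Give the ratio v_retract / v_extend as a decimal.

v_ret/v_ext ≈ 2.05

Cap-side area A_cap = π/4 × (2.28 in)² = 4.083 in^2
Rod-side annular area A_ann = π/4 × (2.28² − 1.63²) = 1.996 in^2
For equal Q, v ∝ 1/A, so v_ret/v_ext = A_cap/A_ann.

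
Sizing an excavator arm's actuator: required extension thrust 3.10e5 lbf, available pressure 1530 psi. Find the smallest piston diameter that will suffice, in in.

D ≈ 16.1 in

Extension force acts on the full piston face: F = P × (π/4)D².
D = √(4F / (πP)) = √(4 × 3.10e5 lbf / (π × 1530 psi))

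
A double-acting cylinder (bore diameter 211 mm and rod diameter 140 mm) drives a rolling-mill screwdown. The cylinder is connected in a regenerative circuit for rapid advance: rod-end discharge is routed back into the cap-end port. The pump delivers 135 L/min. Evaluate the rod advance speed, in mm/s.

v ≈ 146 mm/s

In regeneration the rod-end outflow joins the pump flow into the cap end, so the net volume the pump must supply per unit advance equals the rod cross-section area.
Rod cross-section A_rod = π/4 × (140 mm)² = 15390 mm^2
v = Q_pump / A_rod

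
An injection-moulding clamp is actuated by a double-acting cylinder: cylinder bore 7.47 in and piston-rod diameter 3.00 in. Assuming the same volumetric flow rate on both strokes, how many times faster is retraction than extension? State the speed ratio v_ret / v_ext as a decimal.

Cap-side area A_cap = π/4 × (7.47 in)² = 43.83 in^2
Rod-side annular area A_ann = π/4 × (7.47² − 3.00²) = 36.76 in^2
For equal Q, v ∝ 1/A, so v_ret/v_ext = A_cap/A_ann.

v_ret/v_ext ≈ 1.19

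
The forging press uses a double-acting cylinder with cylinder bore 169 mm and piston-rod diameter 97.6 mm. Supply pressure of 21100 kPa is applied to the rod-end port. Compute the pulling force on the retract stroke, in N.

Rod-side annular area A_ann = π/4 × (169² − 97.6²) = 14950 mm^2
On retraction the pressure acts on the annular area (bore minus rod).
F = P × A_ann

F ≈ 3.15e5 N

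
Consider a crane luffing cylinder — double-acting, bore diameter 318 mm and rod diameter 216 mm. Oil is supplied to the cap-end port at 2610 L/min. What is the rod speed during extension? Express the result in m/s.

Cap-side area A_cap = π/4 × (318 mm)² = 79420 mm^2
v = Q / A

v ≈ 0.548 m/s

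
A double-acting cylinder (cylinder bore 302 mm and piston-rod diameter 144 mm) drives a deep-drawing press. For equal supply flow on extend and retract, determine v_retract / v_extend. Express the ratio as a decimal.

Cap-side area A_cap = π/4 × (302 mm)² = 71630 mm^2
Rod-side annular area A_ann = π/4 × (302² − 144²) = 55350 mm^2
For equal Q, v ∝ 1/A, so v_ret/v_ext = A_cap/A_ann.

v_ret/v_ext ≈ 1.29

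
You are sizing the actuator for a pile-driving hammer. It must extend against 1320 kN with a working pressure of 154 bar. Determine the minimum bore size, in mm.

Extension force acts on the full piston face: F = P × (π/4)D².
D = √(4F / (πP)) = √(4 × 1320 kN / (π × 154 bar))

D ≈ 330 mm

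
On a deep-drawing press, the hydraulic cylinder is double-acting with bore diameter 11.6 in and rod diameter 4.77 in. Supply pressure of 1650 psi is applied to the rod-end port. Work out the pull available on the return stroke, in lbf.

F ≈ 1.45e5 lbf

Rod-side annular area A_ann = π/4 × (11.6² − 4.77²) = 87.81 in^2
On retraction the pressure acts on the annular area (bore minus rod).
F = P × A_ann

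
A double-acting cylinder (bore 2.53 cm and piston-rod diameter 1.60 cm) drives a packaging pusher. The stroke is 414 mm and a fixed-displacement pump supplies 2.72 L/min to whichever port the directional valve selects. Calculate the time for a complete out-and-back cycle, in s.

Cap-side area A_cap = π/4 × (2.53 cm)² = 5.027 cm^2
Rod-side annular area A_ann = π/4 × (2.53² − 1.60²) = 3.017 cm^2
t_ext = A_cap·L/Q = 4.591 s
t_ret = A_ann·L/Q = 2.755 s
t_cycle = t_ext + t_ret

t ≈ 7.35 s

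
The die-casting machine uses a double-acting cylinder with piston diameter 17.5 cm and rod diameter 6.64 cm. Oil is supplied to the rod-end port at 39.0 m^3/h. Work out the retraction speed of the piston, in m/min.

Rod-side annular area A_ann = π/4 × (17.5² − 6.64²) = 205.9 cm^2
Flow into the rod-end port fills the annular volume.
v = Q / A

v ≈ 31.6 m/min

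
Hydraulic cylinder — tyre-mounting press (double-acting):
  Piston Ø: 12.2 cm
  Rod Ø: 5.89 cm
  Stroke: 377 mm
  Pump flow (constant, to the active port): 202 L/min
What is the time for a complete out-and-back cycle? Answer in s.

t ≈ 2.31 s

Cap-side area A_cap = π/4 × (12.2 cm)² = 116.9 cm^2
Rod-side annular area A_ann = π/4 × (12.2² − 5.89²) = 89.65 cm^2
t_ext = A_cap·L/Q = 1.309 s
t_ret = A_ann·L/Q = 1.004 s
t_cycle = t_ext + t_ret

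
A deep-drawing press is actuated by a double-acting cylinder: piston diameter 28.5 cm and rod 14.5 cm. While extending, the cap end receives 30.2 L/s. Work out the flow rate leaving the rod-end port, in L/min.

Cap-side area A_cap = π/4 × (28.5 cm)² = 637.9 cm^2
Rod-side annular area A_ann = π/4 × (28.5² − 14.5²) = 472.8 cm^2
Piston speed v = Q_in/A_cap; rod-end outflow Q_out = v × A_ann = Q_in × A_ann/A_cap.

Q_out ≈ 1340 L/min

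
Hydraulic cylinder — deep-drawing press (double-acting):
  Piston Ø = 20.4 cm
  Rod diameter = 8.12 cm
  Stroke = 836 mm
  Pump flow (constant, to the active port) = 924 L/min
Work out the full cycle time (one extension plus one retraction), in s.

Cap-side area A_cap = π/4 × (20.4 cm)² = 326.9 cm^2
Rod-side annular area A_ann = π/4 × (20.4² − 8.12²) = 275.1 cm^2
t_ext = A_cap·L/Q = 1.774 s
t_ret = A_ann·L/Q = 1.493 s
t_cycle = t_ext + t_ret

t ≈ 3.27 s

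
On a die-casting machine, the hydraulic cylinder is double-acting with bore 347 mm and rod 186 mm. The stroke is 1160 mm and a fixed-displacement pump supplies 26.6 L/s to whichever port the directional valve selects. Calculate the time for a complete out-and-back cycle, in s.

Cap-side area A_cap = π/4 × (347 mm)² = 94570 mm^2
Rod-side annular area A_ann = π/4 × (347² − 186²) = 67400 mm^2
t_ext = A_cap·L/Q = 4.124 s
t_ret = A_ann·L/Q = 2.939 s
t_cycle = t_ext + t_ret

t ≈ 7.06 s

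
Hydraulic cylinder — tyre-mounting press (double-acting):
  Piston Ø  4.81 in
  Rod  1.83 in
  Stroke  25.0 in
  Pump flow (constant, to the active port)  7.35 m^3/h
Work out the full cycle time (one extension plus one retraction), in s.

Cap-side area A_cap = π/4 × (4.81 in)² = 18.17 in^2
Rod-side annular area A_ann = π/4 × (4.81² − 1.83²) = 15.54 in^2
t_ext = A_cap·L/Q = 3.646 s
t_ret = A_ann·L/Q = 3.118 s
t_cycle = t_ext + t_ret

t ≈ 6.76 s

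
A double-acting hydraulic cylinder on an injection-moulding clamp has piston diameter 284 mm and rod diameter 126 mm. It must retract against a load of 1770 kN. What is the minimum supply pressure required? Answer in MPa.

P ≈ 34.8 MPa

Rod-side annular area A_ann = π/4 × (284² − 126²) = 50880 mm^2
Retraction: pressure acts on the annular area.
P = F / A = 1770 kN / A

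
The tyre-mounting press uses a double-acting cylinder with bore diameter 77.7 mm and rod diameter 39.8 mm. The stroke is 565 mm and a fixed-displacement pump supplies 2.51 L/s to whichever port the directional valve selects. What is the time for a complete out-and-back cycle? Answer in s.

Cap-side area A_cap = π/4 × (77.7 mm)² = 4742 mm^2
Rod-side annular area A_ann = π/4 × (77.7² − 39.8²) = 3498 mm^2
t_ext = A_cap·L/Q = 1.067 s
t_ret = A_ann·L/Q = 0.7873 s
t_cycle = t_ext + t_ret

t ≈ 1.85 s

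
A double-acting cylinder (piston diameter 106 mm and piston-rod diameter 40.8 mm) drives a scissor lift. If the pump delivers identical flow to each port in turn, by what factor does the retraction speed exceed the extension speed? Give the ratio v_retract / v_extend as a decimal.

Cap-side area A_cap = π/4 × (106 mm)² = 8825 mm^2
Rod-side annular area A_ann = π/4 × (106² − 40.8²) = 7517 mm^2
For equal Q, v ∝ 1/A, so v_ret/v_ext = A_cap/A_ann.

v_ret/v_ext ≈ 1.17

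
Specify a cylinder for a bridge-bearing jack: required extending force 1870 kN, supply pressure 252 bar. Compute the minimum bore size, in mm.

Extension force acts on the full piston face: F = P × (π/4)D².
D = √(4F / (πP)) = √(4 × 1870 kN / (π × 252 bar))

D ≈ 307 mm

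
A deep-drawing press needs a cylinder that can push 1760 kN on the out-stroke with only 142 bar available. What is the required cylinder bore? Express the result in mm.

D ≈ 397 mm

Extension force acts on the full piston face: F = P × (π/4)D².
D = √(4F / (πP)) = √(4 × 1760 kN / (π × 142 bar))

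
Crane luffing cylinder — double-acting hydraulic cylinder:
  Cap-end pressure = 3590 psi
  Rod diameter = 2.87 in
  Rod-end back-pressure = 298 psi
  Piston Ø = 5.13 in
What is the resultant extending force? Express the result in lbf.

F ≈ 70000 lbf

Cap-side area A_cap = π/4 × (5.13 in)² = 20.67 in^2
Rod-side annular area A_ann = π/4 × (5.13² − 2.87²) = 14.20 in^2
Net thrust = P_cap·A_cap − P_rod·A_ann = 74200 lbf − 4232 lbf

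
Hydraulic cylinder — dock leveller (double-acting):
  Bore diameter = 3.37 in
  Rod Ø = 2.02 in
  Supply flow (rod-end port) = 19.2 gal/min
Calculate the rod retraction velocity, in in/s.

Rod-side annular area A_ann = π/4 × (3.37² − 2.02²) = 5.715 in^2
Flow into the rod-end port fills the annular volume.
v = Q / A

v ≈ 12.9 in/s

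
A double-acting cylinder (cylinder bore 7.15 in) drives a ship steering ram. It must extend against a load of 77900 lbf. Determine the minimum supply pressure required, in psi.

P ≈ 1940 psi

Cap-side area A_cap = π/4 × (7.15 in)² = 40.15 in^2
P = F / A = 77900 lbf / A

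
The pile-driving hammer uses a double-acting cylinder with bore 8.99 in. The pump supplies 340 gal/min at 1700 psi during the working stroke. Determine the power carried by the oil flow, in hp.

W ≈ 337 hp

Hydraulic power = P × Q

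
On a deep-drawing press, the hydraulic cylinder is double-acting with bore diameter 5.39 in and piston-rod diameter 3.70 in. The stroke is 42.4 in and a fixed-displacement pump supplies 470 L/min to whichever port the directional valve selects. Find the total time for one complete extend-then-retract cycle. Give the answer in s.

Cap-side area A_cap = π/4 × (5.39 in)² = 22.82 in^2
Rod-side annular area A_ann = π/4 × (5.39² − 3.70²) = 12.07 in^2
t_ext = A_cap·L/Q = 2.024 s
t_ret = A_ann·L/Q = 1.070 s
t_cycle = t_ext + t_ret

t ≈ 3.09 s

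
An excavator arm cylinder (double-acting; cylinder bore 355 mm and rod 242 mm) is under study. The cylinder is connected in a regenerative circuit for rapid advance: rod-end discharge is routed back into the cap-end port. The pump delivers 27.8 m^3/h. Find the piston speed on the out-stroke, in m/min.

v ≈ 10.1 m/min

In regeneration the rod-end outflow joins the pump flow into the cap end, so the net volume the pump must supply per unit advance equals the rod cross-section area.
Rod cross-section A_rod = π/4 × (242 mm)² = 46000 mm^2
v = Q_pump / A_rod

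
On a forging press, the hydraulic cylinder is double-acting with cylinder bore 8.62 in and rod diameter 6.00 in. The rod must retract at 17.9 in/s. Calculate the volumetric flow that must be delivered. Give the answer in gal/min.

Q ≈ 140 gal/min

Rod-side annular area A_ann = π/4 × (8.62² − 6.00²) = 30.08 in^2
Q = A × v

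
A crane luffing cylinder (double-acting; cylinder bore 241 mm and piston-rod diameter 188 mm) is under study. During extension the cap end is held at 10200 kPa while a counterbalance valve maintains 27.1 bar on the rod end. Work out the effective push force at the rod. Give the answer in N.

F ≈ 4.17e5 N

Cap-side area A_cap = π/4 × (241 mm)² = 45620 mm^2
Rod-side annular area A_ann = π/4 × (241² − 188²) = 17860 mm^2
Net thrust = P_cap·A_cap − P_rod·A_ann = 4.653e5 N − 48390 N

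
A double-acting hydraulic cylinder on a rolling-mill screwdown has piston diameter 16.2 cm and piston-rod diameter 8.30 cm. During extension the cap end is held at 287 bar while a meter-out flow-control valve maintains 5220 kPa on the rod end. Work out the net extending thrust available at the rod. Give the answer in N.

Cap-side area A_cap = π/4 × (16.2 cm)² = 206.1 cm^2
Rod-side annular area A_ann = π/4 × (16.2² − 8.30²) = 152.0 cm^2
Net thrust = P_cap·A_cap − P_rod·A_ann = 5.916e5 N − 79350 N

F ≈ 5.12e5 N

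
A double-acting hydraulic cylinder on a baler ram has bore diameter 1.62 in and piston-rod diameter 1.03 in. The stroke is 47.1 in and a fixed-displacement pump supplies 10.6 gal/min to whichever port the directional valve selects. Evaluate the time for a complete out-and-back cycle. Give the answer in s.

Cap-side area A_cap = π/4 × (1.62 in)² = 2.061 in^2
Rod-side annular area A_ann = π/4 × (1.62² − 1.03²) = 1.228 in^2
t_ext = A_cap·L/Q = 2.379 s
t_ret = A_ann·L/Q = 1.417 s
t_cycle = t_ext + t_ret

t ≈ 3.80 s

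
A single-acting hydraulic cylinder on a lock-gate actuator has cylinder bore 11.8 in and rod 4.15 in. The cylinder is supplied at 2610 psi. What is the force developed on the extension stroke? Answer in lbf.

Cap-side area A_cap = π/4 × (11.8 in)² = 109.4 in^2
F = P × A_cap = 2610 psi × A_cap

F ≈ 2.85e5 lbf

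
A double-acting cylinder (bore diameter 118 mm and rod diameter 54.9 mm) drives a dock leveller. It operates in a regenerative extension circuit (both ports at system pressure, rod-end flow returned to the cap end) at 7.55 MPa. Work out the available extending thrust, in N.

With equal pressure on both faces, forces on the annular region cancel; the net push is pressure × rod cross-section.
Rod cross-section A_rod = π/4 × (54.9 mm)² = 2367 mm^2
F = P × A_rod

F ≈ 17900 N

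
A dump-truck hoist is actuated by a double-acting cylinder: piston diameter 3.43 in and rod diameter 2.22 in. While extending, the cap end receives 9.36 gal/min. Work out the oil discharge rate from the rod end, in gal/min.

Q_out ≈ 5.44 gal/min

Cap-side area A_cap = π/4 × (3.43 in)² = 9.240 in^2
Rod-side annular area A_ann = π/4 × (3.43² − 2.22²) = 5.369 in^2
Piston speed v = Q_in/A_cap; rod-end outflow Q_out = v × A_ann = Q_in × A_ann/A_cap.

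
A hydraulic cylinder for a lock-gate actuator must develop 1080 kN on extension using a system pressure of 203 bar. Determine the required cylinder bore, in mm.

Extension force acts on the full piston face: F = P × (π/4)D².
D = √(4F / (πP)) = √(4 × 1080 kN / (π × 203 bar))

D ≈ 260 mm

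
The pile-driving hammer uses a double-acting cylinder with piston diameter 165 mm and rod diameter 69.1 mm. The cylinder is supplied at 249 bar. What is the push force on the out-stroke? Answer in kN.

F ≈ 532 kN

Cap-side area A_cap = π/4 × (165 mm)² = 21380 mm^2
F = P × A_cap = 249 bar × A_cap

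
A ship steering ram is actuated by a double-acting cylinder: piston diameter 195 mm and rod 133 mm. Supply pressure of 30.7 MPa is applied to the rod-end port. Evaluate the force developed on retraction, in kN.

F ≈ 490 kN

Rod-side annular area A_ann = π/4 × (195² − 133²) = 15970 mm^2
On retraction the pressure acts on the annular area (bore minus rod).
F = P × A_ann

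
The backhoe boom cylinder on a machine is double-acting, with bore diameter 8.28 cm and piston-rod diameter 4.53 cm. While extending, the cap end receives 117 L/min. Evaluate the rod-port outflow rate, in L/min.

Q_out ≈ 82.0 L/min

Cap-side area A_cap = π/4 × (8.28 cm)² = 53.85 cm^2
Rod-side annular area A_ann = π/4 × (8.28² − 4.53²) = 37.73 cm^2
Piston speed v = Q_in/A_cap; rod-end outflow Q_out = v × A_ann = Q_in × A_ann/A_cap.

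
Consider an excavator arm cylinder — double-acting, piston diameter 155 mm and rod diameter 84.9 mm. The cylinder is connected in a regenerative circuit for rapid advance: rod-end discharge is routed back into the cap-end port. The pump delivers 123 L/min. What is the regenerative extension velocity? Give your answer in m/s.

In regeneration the rod-end outflow joins the pump flow into the cap end, so the net volume the pump must supply per unit advance equals the rod cross-section area.
Rod cross-section A_rod = π/4 × (84.9 mm)² = 5661 mm^2
v = Q_pump / A_rod

v ≈ 0.362 m/s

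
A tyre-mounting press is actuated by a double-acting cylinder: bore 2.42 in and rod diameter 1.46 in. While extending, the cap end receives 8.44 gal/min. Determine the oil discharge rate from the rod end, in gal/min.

Q_out ≈ 5.37 gal/min

Cap-side area A_cap = π/4 × (2.42 in)² = 4.600 in^2
Rod-side annular area A_ann = π/4 × (2.42² − 1.46²) = 2.925 in^2
Piston speed v = Q_in/A_cap; rod-end outflow Q_out = v × A_ann = Q_in × A_ann/A_cap.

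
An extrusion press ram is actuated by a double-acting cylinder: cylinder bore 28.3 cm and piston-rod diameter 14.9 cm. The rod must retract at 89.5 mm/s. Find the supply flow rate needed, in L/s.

Q ≈ 4.07 L/s

Rod-side annular area A_ann = π/4 × (28.3² − 14.9²) = 454.7 cm^2
Q = A × v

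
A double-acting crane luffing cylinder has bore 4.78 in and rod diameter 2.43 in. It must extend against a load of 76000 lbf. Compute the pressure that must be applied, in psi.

P ≈ 4240 psi

Cap-side area A_cap = π/4 × (4.78 in)² = 17.95 in^2
P = F / A = 76000 lbf / A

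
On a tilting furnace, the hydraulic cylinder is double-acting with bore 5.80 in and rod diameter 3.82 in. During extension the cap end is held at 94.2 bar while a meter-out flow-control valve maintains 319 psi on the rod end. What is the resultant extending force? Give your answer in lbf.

F ≈ 31300 lbf

Cap-side area A_cap = π/4 × (5.80 in)² = 26.42 in^2
Rod-side annular area A_ann = π/4 × (5.80² − 3.82²) = 14.96 in^2
Net thrust = P_cap·A_cap − P_rod·A_ann = 36100 lbf − 4772 lbf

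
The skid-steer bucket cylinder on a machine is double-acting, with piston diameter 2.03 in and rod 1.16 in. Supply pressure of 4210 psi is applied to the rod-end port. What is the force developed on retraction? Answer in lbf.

F ≈ 9180 lbf

Rod-side annular area A_ann = π/4 × (2.03² − 1.16²) = 2.180 in^2
On retraction the pressure acts on the annular area (bore minus rod).
F = P × A_ann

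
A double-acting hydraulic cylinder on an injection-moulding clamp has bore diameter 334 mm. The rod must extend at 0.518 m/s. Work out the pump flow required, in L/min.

Q ≈ 2720 L/min

Cap-side area A_cap = π/4 × (334 mm)² = 87620 mm^2
Q = A × v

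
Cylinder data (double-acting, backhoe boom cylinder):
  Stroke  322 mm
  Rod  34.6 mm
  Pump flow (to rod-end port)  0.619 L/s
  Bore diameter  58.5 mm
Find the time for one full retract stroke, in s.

Rod-side annular area A_ann = π/4 × (58.5² − 34.6²) = 1748 mm^2
Swept volume V = A × L; t = V / Q = A·L / Q

t ≈ 0.909 s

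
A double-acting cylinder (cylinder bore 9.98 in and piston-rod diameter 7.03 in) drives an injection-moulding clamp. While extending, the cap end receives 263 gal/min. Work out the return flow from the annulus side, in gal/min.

Cap-side area A_cap = π/4 × (9.98 in)² = 78.23 in^2
Rod-side annular area A_ann = π/4 × (9.98² − 7.03²) = 39.41 in^2
Piston speed v = Q_in/A_cap; rod-end outflow Q_out = v × A_ann = Q_in × A_ann/A_cap.

Q_out ≈ 133 gal/min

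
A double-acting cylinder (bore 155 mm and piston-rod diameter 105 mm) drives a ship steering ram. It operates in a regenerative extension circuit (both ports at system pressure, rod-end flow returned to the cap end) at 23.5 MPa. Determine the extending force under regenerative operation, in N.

With equal pressure on both faces, forces on the annular region cancel; the net push is pressure × rod cross-section.
Rod cross-section A_rod = π/4 × (105 mm)² = 8659 mm^2
F = P × A_rod

F ≈ 2.03e5 N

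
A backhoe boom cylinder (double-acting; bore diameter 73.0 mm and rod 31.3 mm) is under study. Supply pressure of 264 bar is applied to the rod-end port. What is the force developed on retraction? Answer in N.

Rod-side annular area A_ann = π/4 × (73.0² − 31.3²) = 3416 mm^2
On retraction the pressure acts on the annular area (bore minus rod).
F = P × A_ann

F ≈ 90200 N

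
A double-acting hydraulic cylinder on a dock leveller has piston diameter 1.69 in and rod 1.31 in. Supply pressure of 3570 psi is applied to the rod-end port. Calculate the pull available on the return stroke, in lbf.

F ≈ 3200 lbf

Rod-side annular area A_ann = π/4 × (1.69² − 1.31²) = 0.8954 in^2
On retraction the pressure acts on the annular area (bore minus rod).
F = P × A_ann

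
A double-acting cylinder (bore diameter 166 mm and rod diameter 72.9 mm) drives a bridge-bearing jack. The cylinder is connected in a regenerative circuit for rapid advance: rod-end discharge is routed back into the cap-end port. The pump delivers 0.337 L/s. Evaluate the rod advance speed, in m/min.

In regeneration the rod-end outflow joins the pump flow into the cap end, so the net volume the pump must supply per unit advance equals the rod cross-section area.
Rod cross-section A_rod = π/4 × (72.9 mm)² = 4174 mm^2
v = Q_pump / A_rod

v ≈ 4.84 m/min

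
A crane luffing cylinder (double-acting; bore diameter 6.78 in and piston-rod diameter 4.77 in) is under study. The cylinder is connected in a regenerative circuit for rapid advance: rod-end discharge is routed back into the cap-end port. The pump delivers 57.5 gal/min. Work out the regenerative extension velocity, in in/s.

v ≈ 12.4 in/s

In regeneration the rod-end outflow joins the pump flow into the cap end, so the net volume the pump must supply per unit advance equals the rod cross-section area.
Rod cross-section A_rod = π/4 × (4.77 in)² = 17.87 in^2
v = Q_pump / A_rod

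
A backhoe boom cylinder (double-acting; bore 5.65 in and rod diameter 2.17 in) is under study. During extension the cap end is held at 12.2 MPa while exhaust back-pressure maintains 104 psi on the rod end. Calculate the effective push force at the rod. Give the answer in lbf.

F ≈ 42100 lbf

Cap-side area A_cap = π/4 × (5.65 in)² = 25.07 in^2
Rod-side annular area A_ann = π/4 × (5.65² − 2.17²) = 21.37 in^2
Net thrust = P_cap·A_cap − P_rod·A_ann = 44360 lbf − 2223 lbf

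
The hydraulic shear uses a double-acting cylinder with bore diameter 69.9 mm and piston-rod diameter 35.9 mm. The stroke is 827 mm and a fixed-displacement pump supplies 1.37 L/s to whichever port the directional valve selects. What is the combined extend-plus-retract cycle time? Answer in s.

Cap-side area A_cap = π/4 × (69.9 mm)² = 3837 mm^2
Rod-side annular area A_ann = π/4 × (69.9² − 35.9²) = 2825 mm^2
t_ext = A_cap·L/Q = 2.316 s
t_ret = A_ann·L/Q = 1.705 s
t_cycle = t_ext + t_ret

t ≈ 4.02 s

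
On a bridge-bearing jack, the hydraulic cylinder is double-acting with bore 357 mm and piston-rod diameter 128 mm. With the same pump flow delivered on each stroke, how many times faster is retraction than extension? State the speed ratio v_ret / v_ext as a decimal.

v_ret/v_ext ≈ 1.15

Cap-side area A_cap = π/4 × (357 mm)² = 1.001e5 mm^2
Rod-side annular area A_ann = π/4 × (357² − 128²) = 87230 mm^2
For equal Q, v ∝ 1/A, so v_ret/v_ext = A_cap/A_ann.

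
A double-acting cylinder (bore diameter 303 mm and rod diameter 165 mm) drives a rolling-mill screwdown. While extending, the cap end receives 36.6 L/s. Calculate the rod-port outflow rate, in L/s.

Cap-side area A_cap = π/4 × (303 mm)² = 72110 mm^2
Rod-side annular area A_ann = π/4 × (303² − 165²) = 50720 mm^2
Piston speed v = Q_in/A_cap; rod-end outflow Q_out = v × A_ann = Q_in × A_ann/A_cap.

Q_out ≈ 25.7 L/s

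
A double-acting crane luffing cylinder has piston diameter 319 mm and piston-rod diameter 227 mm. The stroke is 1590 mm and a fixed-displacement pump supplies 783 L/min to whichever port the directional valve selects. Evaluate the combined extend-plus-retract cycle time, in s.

t ≈ 14.5 s

Cap-side area A_cap = π/4 × (319 mm)² = 79920 mm^2
Rod-side annular area A_ann = π/4 × (319² − 227²) = 39450 mm^2
t_ext = A_cap·L/Q = 9.738 s
t_ret = A_ann·L/Q = 4.807 s
t_cycle = t_ext + t_ret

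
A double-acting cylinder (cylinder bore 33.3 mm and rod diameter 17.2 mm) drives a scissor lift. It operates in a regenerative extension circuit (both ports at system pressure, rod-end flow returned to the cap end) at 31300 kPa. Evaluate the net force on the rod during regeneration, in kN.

With equal pressure on both faces, forces on the annular region cancel; the net push is pressure × rod cross-section.
Rod cross-section A_rod = π/4 × (17.2 mm)² = 232.4 mm^2
F = P × A_rod

F ≈ 7.27 kN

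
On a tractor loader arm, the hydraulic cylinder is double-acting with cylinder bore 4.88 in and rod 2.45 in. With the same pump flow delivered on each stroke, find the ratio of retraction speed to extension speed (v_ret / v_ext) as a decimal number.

Cap-side area A_cap = π/4 × (4.88 in)² = 18.70 in^2
Rod-side annular area A_ann = π/4 × (4.88² − 2.45²) = 13.99 in^2
For equal Q, v ∝ 1/A, so v_ret/v_ext = A_cap/A_ann.

v_ret/v_ext ≈ 1.34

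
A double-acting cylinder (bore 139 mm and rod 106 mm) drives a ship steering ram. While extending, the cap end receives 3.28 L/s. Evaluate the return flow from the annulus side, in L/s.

Cap-side area A_cap = π/4 × (139 mm)² = 15170 mm^2
Rod-side annular area A_ann = π/4 × (139² − 106²) = 6350 mm^2
Piston speed v = Q_in/A_cap; rod-end outflow Q_out = v × A_ann = Q_in × A_ann/A_cap.

Q_out ≈ 1.37 L/s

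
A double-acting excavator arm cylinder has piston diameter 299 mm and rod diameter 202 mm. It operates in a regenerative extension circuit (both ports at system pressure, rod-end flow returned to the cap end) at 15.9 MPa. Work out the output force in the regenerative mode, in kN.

F ≈ 510 kN

With equal pressure on both faces, forces on the annular region cancel; the net push is pressure × rod cross-section.
Rod cross-section A_rod = π/4 × (202 mm)² = 32050 mm^2
F = P × A_rod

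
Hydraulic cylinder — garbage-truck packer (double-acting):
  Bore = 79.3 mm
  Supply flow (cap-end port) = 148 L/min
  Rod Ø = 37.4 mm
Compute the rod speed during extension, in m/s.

v ≈ 0.499 m/s

Cap-side area A_cap = π/4 × (79.3 mm)² = 4939 mm^2
v = Q / A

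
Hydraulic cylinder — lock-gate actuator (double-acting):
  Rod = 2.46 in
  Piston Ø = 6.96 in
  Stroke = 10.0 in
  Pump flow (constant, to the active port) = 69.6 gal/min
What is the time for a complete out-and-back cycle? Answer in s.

Cap-side area A_cap = π/4 × (6.96 in)² = 38.05 in^2
Rod-side annular area A_ann = π/4 × (6.96² − 2.46²) = 33.29 in^2
t_ext = A_cap·L/Q = 1.420 s
t_ret = A_ann·L/Q = 1.242 s
t_cycle = t_ext + t_ret

t ≈ 2.66 s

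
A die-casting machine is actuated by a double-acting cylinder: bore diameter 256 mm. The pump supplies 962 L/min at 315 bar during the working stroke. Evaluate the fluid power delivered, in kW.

Hydraulic power = P × Q

W ≈ 505 kW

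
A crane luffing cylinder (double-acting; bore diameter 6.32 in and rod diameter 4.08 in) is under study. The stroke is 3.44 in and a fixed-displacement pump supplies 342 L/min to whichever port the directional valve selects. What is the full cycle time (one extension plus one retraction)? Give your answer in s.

t ≈ 0.491 s

Cap-side area A_cap = π/4 × (6.32 in)² = 31.37 in^2
Rod-side annular area A_ann = π/4 × (6.32² − 4.08²) = 18.30 in^2
t_ext = A_cap·L/Q = 0.3102 s
t_ret = A_ann·L/Q = 0.1809 s
t_cycle = t_ext + t_ret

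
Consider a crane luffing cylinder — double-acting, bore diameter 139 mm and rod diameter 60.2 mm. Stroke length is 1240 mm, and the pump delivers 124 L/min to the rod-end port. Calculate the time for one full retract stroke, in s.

t ≈ 7.40 s

Rod-side annular area A_ann = π/4 × (139² − 60.2²) = 12330 mm^2
Swept volume V = A × L; t = V / Q = A·L / Q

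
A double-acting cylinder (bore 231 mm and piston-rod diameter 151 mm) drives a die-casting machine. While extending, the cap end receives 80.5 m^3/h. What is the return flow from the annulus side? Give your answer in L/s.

Cap-side area A_cap = π/4 × (231 mm)² = 41910 mm^2
Rod-side annular area A_ann = π/4 × (231² − 151²) = 24000 mm^2
Piston speed v = Q_in/A_cap; rod-end outflow Q_out = v × A_ann = Q_in × A_ann/A_cap.

Q_out ≈ 12.8 L/s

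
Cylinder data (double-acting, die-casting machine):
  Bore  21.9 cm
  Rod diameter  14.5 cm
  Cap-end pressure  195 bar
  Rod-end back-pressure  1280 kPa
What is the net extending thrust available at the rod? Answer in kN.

Cap-side area A_cap = π/4 × (21.9 cm)² = 376.7 cm^2
Rod-side annular area A_ann = π/4 × (21.9² − 14.5²) = 211.6 cm^2
Net thrust = P_cap·A_cap − P_rod·A_ann = 734.5 kN − 27.08 kN

F ≈ 707 kN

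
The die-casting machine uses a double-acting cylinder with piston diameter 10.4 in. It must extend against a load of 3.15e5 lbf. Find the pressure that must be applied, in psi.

P ≈ 3710 psi

Cap-side area A_cap = π/4 × (10.4 in)² = 84.95 in^2
P = F / A = 3.15e5 lbf / A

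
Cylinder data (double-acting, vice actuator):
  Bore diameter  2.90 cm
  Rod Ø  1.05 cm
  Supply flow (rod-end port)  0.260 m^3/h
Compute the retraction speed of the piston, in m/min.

Rod-side annular area A_ann = π/4 × (2.90² − 1.05²) = 5.739 cm^2
Flow into the rod-end port fills the annular volume.
v = Q / A

v ≈ 7.55 m/min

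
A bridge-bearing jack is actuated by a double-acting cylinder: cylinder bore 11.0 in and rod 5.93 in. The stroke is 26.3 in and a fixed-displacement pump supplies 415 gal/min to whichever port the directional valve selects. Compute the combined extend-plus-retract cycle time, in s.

Cap-side area A_cap = π/4 × (11.0 in)² = 95.03 in^2
Rod-side annular area A_ann = π/4 × (11.0² − 5.93²) = 67.41 in^2
t_ext = A_cap·L/Q = 1.564 s
t_ret = A_ann·L/Q = 1.110 s
t_cycle = t_ext + t_ret

t ≈ 2.67 s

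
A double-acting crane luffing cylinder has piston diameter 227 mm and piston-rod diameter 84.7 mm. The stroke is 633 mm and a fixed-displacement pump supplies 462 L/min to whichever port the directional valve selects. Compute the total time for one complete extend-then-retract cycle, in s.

Cap-side area A_cap = π/4 × (227 mm)² = 40470 mm^2
Rod-side annular area A_ann = π/4 × (227² − 84.7²) = 34840 mm^2
t_ext = A_cap·L/Q = 3.327 s
t_ret = A_ann·L/Q = 2.864 s
t_cycle = t_ext + t_ret

t ≈ 6.19 s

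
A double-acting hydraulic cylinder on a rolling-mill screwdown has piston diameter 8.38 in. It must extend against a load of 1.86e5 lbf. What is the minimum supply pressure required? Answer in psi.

P ≈ 3370 psi

Cap-side area A_cap = π/4 × (8.38 in)² = 55.15 in^2
P = F / A = 1.86e5 lbf / A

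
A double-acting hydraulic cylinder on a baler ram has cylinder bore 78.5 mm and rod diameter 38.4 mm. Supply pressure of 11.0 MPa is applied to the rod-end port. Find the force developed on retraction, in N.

F ≈ 40500 N

Rod-side annular area A_ann = π/4 × (78.5² − 38.4²) = 3682 mm^2
On retraction the pressure acts on the annular area (bore minus rod).
F = P × A_ann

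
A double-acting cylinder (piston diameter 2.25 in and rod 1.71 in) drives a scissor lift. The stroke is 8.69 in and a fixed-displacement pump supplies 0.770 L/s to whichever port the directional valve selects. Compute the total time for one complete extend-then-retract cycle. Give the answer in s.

t ≈ 1.05 s

Cap-side area A_cap = π/4 × (2.25 in)² = 3.976 in^2
Rod-side annular area A_ann = π/4 × (2.25² − 1.71²) = 1.679 in^2
t_ext = A_cap·L/Q = 0.7353 s
t_ret = A_ann·L/Q = 0.3106 s
t_cycle = t_ext + t_ret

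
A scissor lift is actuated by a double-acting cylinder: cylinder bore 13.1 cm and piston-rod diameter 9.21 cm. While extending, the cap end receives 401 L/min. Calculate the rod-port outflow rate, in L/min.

Q_out ≈ 203 L/min

Cap-side area A_cap = π/4 × (13.1 cm)² = 134.8 cm^2
Rod-side annular area A_ann = π/4 × (13.1² − 9.21²) = 68.16 cm^2
Piston speed v = Q_in/A_cap; rod-end outflow Q_out = v × A_ann = Q_in × A_ann/A_cap.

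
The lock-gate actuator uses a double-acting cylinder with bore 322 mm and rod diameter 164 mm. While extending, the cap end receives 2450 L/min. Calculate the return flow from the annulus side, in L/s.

Cap-side area A_cap = π/4 × (322 mm)² = 81430 mm^2
Rod-side annular area A_ann = π/4 × (322² − 164²) = 60310 mm^2
Piston speed v = Q_in/A_cap; rod-end outflow Q_out = v × A_ann = Q_in × A_ann/A_cap.

Q_out ≈ 30.2 L/s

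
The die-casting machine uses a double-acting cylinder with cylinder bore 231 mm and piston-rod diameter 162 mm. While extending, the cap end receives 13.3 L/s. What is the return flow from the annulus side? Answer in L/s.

Q_out ≈ 6.76 L/s

Cap-side area A_cap = π/4 × (231 mm)² = 41910 mm^2
Rod-side annular area A_ann = π/4 × (231² − 162²) = 21300 mm^2
Piston speed v = Q_in/A_cap; rod-end outflow Q_out = v × A_ann = Q_in × A_ann/A_cap.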